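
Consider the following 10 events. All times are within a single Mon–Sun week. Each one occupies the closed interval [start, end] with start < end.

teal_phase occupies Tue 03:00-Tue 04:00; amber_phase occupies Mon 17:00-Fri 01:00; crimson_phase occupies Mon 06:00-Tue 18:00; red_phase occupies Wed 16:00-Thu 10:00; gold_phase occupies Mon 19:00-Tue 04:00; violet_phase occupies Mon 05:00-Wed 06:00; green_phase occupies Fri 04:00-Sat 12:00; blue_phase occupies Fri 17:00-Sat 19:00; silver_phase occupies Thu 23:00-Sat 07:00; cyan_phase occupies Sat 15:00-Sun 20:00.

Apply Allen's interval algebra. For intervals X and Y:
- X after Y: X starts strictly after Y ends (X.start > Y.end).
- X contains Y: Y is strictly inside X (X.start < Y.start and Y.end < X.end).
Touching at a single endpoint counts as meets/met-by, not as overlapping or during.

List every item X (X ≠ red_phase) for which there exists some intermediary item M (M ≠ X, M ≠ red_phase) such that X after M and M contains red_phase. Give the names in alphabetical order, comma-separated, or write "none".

Target red_phase = [Wed 16:00, Thu 10:00].
Intermediaries M with M contains red_phase: amber_phase.
Via amber_phase — items with X after amber_phase: blue_phase, cyan_phase, green_phase.
Union: blue_phase, cyan_phase, green_phase.

blue_phase, cyan_phase, green_phase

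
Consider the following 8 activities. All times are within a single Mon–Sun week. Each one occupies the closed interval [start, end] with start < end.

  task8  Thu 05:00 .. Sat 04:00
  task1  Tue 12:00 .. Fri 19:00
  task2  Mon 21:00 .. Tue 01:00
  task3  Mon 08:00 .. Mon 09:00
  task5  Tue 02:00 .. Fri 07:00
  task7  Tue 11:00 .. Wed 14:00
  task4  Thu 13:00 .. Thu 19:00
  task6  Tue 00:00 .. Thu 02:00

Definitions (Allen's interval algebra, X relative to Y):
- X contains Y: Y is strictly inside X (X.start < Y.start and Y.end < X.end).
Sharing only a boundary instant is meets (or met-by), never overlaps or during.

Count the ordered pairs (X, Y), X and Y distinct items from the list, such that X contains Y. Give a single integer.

5

Checking all 56 ordered pairs for relation 'contains'; matching pairs in alphabetical order:
(task1, task4): task1 contains task4 ✓
(task5, task4): task5 contains task4 ✓
(task5, task7): task5 contains task7 ✓
(task6, task7): task6 contains task7 ✓
(task8, task4): task8 contains task4 ✓
Count: 5.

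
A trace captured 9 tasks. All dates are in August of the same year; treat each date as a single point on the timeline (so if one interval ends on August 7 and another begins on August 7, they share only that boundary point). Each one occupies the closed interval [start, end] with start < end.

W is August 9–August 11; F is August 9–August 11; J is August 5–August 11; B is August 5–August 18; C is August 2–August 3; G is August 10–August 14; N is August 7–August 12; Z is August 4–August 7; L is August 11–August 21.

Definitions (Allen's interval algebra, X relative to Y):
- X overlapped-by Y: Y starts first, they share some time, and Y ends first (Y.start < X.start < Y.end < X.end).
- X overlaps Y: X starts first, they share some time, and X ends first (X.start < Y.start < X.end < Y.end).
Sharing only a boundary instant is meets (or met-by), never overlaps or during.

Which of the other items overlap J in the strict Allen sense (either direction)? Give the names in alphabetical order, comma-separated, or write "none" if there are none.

Target J = [August 5, August 11].
B [August 5, August 18] → started-by → no.
C [August 2, August 3] → before → no.
F [August 9, August 11] → finishes → no.
G [August 10, August 14] → overlapped-by → yes.
L [August 11, August 21] → met-by → no.
N [August 7, August 12] → overlapped-by → yes.
W [August 9, August 11] → finishes → no.
Z [August 4, August 7] → overlaps → yes.
Result: G, N, Z.

G, N, Z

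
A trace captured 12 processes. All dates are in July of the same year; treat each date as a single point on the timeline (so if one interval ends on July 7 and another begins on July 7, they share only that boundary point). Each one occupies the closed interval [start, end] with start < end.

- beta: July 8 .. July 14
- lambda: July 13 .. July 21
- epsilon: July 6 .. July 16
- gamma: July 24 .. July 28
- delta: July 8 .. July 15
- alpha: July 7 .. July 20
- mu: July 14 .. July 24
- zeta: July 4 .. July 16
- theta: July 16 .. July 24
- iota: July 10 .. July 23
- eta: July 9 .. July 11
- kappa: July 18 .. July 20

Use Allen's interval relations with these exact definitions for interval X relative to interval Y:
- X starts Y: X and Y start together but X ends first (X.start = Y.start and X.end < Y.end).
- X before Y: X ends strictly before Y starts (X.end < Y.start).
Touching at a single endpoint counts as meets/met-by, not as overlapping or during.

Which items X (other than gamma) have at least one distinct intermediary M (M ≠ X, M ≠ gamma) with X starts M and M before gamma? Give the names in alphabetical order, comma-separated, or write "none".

beta

Target gamma = [July 24, July 28].
Intermediaries M with M before gamma: alpha, beta, delta, epsilon, eta, iota, kappa, lambda, zeta.
Via alpha — items with X starts alpha: none.
Via beta — items with X starts beta: none.
Via delta — items with X starts delta: beta.
Via epsilon — items with X starts epsilon: none.
Via eta — items with X starts eta: none.
Via iota — items with X starts iota: none.
Via kappa — items with X starts kappa: none.
Via lambda — items with X starts lambda: none.
Via zeta — items with X starts zeta: none.
Union: beta.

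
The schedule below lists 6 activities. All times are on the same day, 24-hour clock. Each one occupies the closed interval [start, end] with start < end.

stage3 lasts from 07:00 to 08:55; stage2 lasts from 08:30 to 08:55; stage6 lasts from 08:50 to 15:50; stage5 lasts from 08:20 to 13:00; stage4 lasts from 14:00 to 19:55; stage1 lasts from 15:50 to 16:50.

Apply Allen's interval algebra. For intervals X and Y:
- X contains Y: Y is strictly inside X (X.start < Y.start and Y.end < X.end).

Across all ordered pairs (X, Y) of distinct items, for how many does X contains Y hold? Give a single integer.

Checking all 30 ordered pairs for relation 'contains'; matching pairs in alphabetical order:
(stage4, stage1): stage4 contains stage1 ✓
(stage5, stage2): stage5 contains stage2 ✓
Count: 2.

2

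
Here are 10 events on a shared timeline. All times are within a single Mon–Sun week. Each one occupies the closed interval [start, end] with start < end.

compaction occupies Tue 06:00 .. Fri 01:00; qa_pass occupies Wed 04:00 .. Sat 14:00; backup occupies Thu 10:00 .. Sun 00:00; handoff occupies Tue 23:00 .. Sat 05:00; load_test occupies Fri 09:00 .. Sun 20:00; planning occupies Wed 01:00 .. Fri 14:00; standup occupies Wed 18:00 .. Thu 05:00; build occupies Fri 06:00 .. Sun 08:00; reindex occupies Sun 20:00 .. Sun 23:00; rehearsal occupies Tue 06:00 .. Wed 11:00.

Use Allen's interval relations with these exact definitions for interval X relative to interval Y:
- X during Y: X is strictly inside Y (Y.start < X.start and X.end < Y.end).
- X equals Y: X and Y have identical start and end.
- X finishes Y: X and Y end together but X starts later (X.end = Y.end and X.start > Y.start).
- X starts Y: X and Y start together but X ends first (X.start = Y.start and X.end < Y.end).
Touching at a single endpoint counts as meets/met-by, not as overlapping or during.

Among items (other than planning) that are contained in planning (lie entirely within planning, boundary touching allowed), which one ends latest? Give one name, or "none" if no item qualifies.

Target planning = [Wed 01:00, Fri 14:00].
backup [Thu 10:00, Sun 00:00] → overlapped-by → excluded.
build [Fri 06:00, Sun 08:00] → overlapped-by → excluded.
compaction [Tue 06:00, Fri 01:00] → overlaps → excluded.
handoff [Tue 23:00, Sat 05:00] → contains → excluded.
load_test [Fri 09:00, Sun 20:00] → overlapped-by → excluded.
qa_pass [Wed 04:00, Sat 14:00] → overlapped-by → excluded.
rehearsal [Tue 06:00, Wed 11:00] → overlaps → excluded.
reindex [Sun 20:00, Sun 23:00] → after → excluded.
standup [Wed 18:00, Thu 05:00] → during → candidate.
Among candidates, latest end is Thu 05:00 → standup.

standup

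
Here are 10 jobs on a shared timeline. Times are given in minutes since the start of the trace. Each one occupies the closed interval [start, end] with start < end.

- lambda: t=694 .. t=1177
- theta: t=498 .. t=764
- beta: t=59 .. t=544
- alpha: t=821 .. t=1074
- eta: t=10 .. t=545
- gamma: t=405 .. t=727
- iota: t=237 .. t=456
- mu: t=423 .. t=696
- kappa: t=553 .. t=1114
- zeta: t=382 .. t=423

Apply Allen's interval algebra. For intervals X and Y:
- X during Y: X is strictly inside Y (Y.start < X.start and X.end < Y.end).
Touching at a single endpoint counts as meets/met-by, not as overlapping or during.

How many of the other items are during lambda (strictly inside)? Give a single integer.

1

Target lambda = [t=694, t=1177].
alpha [t=821, t=1074] → during → counts.
beta [t=59, t=544] → before → no.
eta [t=10, t=545] → before → no.
gamma [t=405, t=727] → overlaps → no.
iota [t=237, t=456] → before → no.
kappa [t=553, t=1114] → overlaps → no.
mu [t=423, t=696] → overlaps → no.
theta [t=498, t=764] → overlaps → no.
zeta [t=382, t=423] → before → no.
Total: 1.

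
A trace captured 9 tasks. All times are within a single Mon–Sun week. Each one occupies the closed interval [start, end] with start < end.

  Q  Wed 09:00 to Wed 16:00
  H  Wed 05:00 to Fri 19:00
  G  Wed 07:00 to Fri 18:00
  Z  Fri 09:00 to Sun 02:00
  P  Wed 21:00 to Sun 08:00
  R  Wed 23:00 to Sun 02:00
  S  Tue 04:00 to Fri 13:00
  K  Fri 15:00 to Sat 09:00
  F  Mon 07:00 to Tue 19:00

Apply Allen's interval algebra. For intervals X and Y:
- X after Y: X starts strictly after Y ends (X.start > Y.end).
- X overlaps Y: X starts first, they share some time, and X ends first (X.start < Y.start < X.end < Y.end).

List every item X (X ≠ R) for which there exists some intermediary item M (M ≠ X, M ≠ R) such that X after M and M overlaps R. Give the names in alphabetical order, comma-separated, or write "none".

Target R = [Wed 23:00, Sun 02:00].
Intermediaries M with M overlaps R: G, H, S.
Via G — items with X after G: none.
Via H — items with X after H: none.
Via S — items with X after S: K.
Union: K.

K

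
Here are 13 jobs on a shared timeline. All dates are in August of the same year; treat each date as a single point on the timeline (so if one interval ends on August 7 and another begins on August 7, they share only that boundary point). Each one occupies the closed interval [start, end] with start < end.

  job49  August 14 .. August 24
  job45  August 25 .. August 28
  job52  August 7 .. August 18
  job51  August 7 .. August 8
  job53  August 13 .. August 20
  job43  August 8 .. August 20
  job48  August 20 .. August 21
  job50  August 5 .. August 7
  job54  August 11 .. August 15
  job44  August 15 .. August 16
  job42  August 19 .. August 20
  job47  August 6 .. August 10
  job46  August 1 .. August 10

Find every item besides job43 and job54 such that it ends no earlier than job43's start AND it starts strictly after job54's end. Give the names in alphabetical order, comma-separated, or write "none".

job42, job45, job48

Conditions: its end is no earlier than job43's start (X.end >= August 8) AND its start is strictly after job54's end (X.start > August 15).
job42: end August 20 >= August 8? ✓; start August 19 > August 15? ✓ → yes.
job44: end August 16 >= August 8? ✓; start August 15 > August 15? ✗ → no.
job45: end August 28 >= August 8? ✓; start August 25 > August 15? ✓ → yes.
job46: end August 10 >= August 8? ✓; start August 1 > August 15? ✗ → no.
job47: end August 10 >= August 8? ✓; start August 6 > August 15? ✗ → no.
job48: end August 21 >= August 8? ✓; start August 20 > August 15? ✓ → yes.
job49: end August 24 >= August 8? ✓; start August 14 > August 15? ✗ → no.
job50: end August 7 >= August 8? ✗; start August 5 > August 15? ✗ → no.
job51: end August 8 >= August 8? ✓; start August 7 > August 15? ✗ → no.
job52: end August 18 >= August 8? ✓; start August 7 > August 15? ✗ → no.
job53: end August 20 >= August 8? ✓; start August 13 > August 15? ✗ → no.
Result: job42, job45, job48.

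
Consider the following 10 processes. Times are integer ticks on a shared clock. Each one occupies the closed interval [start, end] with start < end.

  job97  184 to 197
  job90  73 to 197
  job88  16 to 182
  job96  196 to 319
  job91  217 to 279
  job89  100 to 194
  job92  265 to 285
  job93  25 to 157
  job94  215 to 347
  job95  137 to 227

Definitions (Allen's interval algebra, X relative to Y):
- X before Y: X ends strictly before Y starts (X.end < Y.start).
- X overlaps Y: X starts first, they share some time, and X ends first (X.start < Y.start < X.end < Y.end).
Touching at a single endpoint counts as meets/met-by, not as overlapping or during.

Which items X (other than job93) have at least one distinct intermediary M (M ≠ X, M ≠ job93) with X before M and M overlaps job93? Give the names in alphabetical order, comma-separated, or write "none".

none

Target job93 = [25, 157].
Intermediaries M with M overlaps job93: none.
Union: none.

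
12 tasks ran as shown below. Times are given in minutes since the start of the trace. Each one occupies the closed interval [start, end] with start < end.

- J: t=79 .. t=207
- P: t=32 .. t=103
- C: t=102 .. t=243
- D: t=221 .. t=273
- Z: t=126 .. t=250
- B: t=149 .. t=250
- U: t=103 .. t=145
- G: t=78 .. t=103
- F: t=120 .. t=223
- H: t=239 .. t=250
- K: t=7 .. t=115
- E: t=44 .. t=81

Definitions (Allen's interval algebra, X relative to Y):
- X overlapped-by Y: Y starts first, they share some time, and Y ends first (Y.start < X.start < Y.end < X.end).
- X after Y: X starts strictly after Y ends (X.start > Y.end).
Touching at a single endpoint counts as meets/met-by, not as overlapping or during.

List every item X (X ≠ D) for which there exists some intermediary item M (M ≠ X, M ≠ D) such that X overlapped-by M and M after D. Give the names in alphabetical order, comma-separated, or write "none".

none

Target D = [t=221, t=273].
Intermediaries M with M after D: none.
Union: none.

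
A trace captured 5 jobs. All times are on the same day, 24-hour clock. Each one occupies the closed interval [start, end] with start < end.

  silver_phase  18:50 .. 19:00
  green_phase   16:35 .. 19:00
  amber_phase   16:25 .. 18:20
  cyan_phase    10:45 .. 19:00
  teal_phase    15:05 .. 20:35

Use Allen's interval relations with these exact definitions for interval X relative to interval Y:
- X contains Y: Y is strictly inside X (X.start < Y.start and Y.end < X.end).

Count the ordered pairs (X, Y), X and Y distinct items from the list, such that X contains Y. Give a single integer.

4

Checking all 20 ordered pairs for relation 'contains'; matching pairs in alphabetical order:
(cyan_phase, amber_phase): cyan_phase contains amber_phase ✓
(teal_phase, amber_phase): teal_phase contains amber_phase ✓
(teal_phase, green_phase): teal_phase contains green_phase ✓
(teal_phase, silver_phase): teal_phase contains silver_phase ✓
Count: 4.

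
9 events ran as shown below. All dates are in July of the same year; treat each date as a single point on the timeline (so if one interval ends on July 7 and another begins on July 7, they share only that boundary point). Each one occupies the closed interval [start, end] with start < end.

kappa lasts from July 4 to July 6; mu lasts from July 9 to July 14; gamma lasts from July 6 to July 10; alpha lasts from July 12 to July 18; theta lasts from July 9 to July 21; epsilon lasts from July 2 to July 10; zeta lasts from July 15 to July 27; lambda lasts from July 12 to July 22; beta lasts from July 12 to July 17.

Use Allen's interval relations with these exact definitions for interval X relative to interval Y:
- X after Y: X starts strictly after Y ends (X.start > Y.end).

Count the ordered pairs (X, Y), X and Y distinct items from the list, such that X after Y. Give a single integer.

15

Checking all 72 ordered pairs for relation 'after'; matching pairs in alphabetical order:
(alpha, epsilon): alpha after epsilon ✓
(alpha, gamma): alpha after gamma ✓
(alpha, kappa): alpha after kappa ✓
(beta, epsilon): beta after epsilon ✓
(beta, gamma): beta after gamma ✓
(beta, kappa): beta after kappa ✓
(lambda, epsilon): lambda after epsilon ✓
(lambda, gamma): lambda after gamma ✓
(lambda, kappa): lambda after kappa ✓
(mu, kappa): mu after kappa ✓
(theta, kappa): theta after kappa ✓
(zeta, epsilon): zeta after epsilon ✓
(zeta, gamma): zeta after gamma ✓
(zeta, kappa): zeta after kappa ✓
(zeta, mu): zeta after mu ✓
Count: 15.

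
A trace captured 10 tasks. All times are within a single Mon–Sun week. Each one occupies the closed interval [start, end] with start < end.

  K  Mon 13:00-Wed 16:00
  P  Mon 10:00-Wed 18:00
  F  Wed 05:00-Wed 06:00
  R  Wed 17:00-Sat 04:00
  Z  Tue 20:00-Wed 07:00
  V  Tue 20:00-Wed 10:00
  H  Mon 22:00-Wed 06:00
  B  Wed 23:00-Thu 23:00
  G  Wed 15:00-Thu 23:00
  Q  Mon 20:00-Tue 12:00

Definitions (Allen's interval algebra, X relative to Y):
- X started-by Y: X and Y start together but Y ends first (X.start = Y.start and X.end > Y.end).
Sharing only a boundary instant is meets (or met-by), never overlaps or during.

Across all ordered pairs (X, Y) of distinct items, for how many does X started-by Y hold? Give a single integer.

Checking all 90 ordered pairs for relation 'started-by'; matching pairs in alphabetical order:
(V, Z): V started-by Z ✓
Count: 1.

1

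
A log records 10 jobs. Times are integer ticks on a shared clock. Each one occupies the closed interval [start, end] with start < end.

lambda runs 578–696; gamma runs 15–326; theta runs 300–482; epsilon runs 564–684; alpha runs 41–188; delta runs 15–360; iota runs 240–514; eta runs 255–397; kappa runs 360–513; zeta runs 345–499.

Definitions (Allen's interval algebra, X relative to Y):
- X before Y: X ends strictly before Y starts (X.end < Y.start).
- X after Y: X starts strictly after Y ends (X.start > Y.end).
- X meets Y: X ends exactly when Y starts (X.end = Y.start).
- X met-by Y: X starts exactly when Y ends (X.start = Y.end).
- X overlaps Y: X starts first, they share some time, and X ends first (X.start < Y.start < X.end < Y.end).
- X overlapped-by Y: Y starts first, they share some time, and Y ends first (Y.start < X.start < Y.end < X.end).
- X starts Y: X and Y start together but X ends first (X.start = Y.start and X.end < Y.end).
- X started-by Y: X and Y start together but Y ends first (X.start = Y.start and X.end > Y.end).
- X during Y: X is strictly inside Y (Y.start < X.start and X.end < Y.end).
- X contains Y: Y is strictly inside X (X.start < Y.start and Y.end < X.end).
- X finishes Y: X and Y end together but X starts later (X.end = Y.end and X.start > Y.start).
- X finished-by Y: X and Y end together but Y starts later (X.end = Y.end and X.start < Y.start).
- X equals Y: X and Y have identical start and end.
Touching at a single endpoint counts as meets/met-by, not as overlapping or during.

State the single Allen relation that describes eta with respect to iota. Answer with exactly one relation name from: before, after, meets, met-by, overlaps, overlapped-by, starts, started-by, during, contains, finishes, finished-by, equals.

during

eta = [255, 397]; iota = [240, 514].
Compare endpoints: eta.start > iota.start, eta.start < iota.end, eta.end > iota.start, eta.end < iota.end.
That pattern is 'during'.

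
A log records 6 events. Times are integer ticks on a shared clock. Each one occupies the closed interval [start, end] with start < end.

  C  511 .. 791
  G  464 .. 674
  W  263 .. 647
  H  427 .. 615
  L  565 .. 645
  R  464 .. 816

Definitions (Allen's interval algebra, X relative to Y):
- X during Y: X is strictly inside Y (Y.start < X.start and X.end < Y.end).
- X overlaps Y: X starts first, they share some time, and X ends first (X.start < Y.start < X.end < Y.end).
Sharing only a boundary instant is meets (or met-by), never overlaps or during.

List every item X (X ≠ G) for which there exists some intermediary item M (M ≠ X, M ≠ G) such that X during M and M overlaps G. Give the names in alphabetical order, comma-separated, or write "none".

Target G = [464, 674].
Intermediaries M with M overlaps G: H, W.
Via H — items with X during H: none.
Via W — items with X during W: H, L.
Union: H, L.

H, L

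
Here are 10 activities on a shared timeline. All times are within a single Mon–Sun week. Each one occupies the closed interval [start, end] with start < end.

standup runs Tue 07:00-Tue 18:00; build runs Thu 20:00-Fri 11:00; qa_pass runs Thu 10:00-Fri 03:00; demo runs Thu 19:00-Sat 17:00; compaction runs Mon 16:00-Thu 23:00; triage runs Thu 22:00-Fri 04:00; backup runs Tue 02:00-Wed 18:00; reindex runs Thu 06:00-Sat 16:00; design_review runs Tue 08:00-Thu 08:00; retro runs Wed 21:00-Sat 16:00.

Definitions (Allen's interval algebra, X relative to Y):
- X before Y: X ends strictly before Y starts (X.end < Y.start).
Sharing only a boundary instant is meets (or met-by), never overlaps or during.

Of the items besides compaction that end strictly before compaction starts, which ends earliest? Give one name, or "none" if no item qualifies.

Target compaction = [Mon 16:00, Thu 23:00].
backup [Tue 02:00, Wed 18:00] → during → excluded.
build [Thu 20:00, Fri 11:00] → overlapped-by → excluded.
demo [Thu 19:00, Sat 17:00] → overlapped-by → excluded.
design_review [Tue 08:00, Thu 08:00] → during → excluded.
qa_pass [Thu 10:00, Fri 03:00] → overlapped-by → excluded.
reindex [Thu 06:00, Sat 16:00] → overlapped-by → excluded.
retro [Wed 21:00, Sat 16:00] → overlapped-by → excluded.
standup [Tue 07:00, Tue 18:00] → during → excluded.
triage [Thu 22:00, Fri 04:00] → overlapped-by → excluded.
No candidates → none.

none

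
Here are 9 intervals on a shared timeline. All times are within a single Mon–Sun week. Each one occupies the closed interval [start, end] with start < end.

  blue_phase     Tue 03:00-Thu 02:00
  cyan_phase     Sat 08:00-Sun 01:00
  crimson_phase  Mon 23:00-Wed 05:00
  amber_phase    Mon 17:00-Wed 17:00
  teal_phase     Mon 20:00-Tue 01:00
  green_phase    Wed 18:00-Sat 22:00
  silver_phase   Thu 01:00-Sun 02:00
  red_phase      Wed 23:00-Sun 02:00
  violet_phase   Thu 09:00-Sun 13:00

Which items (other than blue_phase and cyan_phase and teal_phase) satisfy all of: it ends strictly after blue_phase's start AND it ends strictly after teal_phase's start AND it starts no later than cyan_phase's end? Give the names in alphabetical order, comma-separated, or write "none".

Conditions: its end is strictly after blue_phase's start (X.end > Tue 03:00) AND its end is strictly after teal_phase's start (X.end > Mon 20:00) AND its start is no later than cyan_phase's end (X.start <= Sun 01:00).
amber_phase: end Wed 17:00 > Tue 03:00? ✓; end Wed 17:00 > Mon 20:00? ✓; start Mon 17:00 <= Sun 01:00? ✓ → yes.
crimson_phase: end Wed 05:00 > Tue 03:00? ✓; end Wed 05:00 > Mon 20:00? ✓; start Mon 23:00 <= Sun 01:00? ✓ → yes.
green_phase: end Sat 22:00 > Tue 03:00? ✓; end Sat 22:00 > Mon 20:00? ✓; start Wed 18:00 <= Sun 01:00? ✓ → yes.
red_phase: end Sun 02:00 > Tue 03:00? ✓; end Sun 02:00 > Mon 20:00? ✓; start Wed 23:00 <= Sun 01:00? ✓ → yes.
silver_phase: end Sun 02:00 > Tue 03:00? ✓; end Sun 02:00 > Mon 20:00? ✓; start Thu 01:00 <= Sun 01:00? ✓ → yes.
violet_phase: end Sun 13:00 > Tue 03:00? ✓; end Sun 13:00 > Mon 20:00? ✓; start Thu 09:00 <= Sun 01:00? ✓ → yes.
Result: amber_phase, crimson_phase, green_phase, red_phase, silver_phase, violet_phase.

amber_phase, crimson_phase, green_phase, red_phase, silver_phase, violet_phase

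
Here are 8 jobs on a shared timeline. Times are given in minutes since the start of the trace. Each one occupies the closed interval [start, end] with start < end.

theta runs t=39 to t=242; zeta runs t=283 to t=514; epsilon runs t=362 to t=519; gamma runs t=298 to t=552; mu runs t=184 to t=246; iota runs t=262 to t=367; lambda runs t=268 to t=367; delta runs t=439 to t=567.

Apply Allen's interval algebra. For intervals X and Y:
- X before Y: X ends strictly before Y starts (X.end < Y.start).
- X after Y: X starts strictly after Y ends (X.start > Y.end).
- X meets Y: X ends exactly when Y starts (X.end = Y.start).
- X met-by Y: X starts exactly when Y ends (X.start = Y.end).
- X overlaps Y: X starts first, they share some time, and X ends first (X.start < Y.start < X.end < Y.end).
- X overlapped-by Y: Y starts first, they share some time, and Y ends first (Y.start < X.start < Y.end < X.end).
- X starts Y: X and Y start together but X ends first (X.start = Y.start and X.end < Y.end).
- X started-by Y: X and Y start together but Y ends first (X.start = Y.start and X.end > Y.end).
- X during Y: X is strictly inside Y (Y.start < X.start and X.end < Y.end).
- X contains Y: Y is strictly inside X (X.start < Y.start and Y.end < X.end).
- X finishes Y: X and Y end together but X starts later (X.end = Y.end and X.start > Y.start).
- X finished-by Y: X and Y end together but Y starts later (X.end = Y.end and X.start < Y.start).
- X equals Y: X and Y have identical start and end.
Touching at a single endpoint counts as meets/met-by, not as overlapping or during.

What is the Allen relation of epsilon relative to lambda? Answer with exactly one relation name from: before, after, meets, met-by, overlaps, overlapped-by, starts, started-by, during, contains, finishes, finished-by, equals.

overlapped-by

epsilon = [t=362, t=519]; lambda = [t=268, t=367].
Compare endpoints: epsilon.start > lambda.start, epsilon.start < lambda.end, epsilon.end > lambda.start, epsilon.end > lambda.end.
That pattern is 'overlapped-by'.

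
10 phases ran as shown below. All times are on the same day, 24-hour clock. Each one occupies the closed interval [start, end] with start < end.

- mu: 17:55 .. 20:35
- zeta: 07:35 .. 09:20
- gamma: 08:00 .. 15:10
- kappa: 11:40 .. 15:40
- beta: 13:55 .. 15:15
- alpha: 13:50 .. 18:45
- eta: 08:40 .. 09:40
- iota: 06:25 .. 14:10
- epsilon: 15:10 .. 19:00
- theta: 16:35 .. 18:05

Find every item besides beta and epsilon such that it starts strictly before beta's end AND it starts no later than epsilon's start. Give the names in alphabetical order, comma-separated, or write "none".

alpha, eta, gamma, iota, kappa, zeta

Conditions: its start is strictly before beta's end (X.start < 15:15) AND its start is no later than epsilon's start (X.start <= 15:10).
alpha: start 13:50 < 15:15? ✓; start 13:50 <= 15:10? ✓ → yes.
eta: start 08:40 < 15:15? ✓; start 08:40 <= 15:10? ✓ → yes.
gamma: start 08:00 < 15:15? ✓; start 08:00 <= 15:10? ✓ → yes.
iota: start 06:25 < 15:15? ✓; start 06:25 <= 15:10? ✓ → yes.
kappa: start 11:40 < 15:15? ✓; start 11:40 <= 15:10? ✓ → yes.
mu: start 17:55 < 15:15? ✗; start 17:55 <= 15:10? ✗ → no.
theta: start 16:35 < 15:15? ✗; start 16:35 <= 15:10? ✗ → no.
zeta: start 07:35 < 15:15? ✓; start 07:35 <= 15:10? ✓ → yes.
Result: alpha, eta, gamma, iota, kappa, zeta.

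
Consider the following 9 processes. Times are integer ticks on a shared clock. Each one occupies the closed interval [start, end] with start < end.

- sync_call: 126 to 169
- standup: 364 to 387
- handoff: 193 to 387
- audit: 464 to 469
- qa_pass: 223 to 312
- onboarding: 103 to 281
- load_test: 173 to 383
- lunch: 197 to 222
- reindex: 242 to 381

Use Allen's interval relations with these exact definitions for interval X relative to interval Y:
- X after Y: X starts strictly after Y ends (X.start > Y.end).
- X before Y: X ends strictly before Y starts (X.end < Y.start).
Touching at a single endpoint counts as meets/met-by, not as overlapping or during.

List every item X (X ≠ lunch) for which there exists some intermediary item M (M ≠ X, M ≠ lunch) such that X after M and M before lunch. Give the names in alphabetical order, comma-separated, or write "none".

Target lunch = [197, 222].
Intermediaries M with M before lunch: sync_call.
Via sync_call — items with X after sync_call: audit, handoff, load_test, qa_pass, reindex, standup.
Union: audit, handoff, load_test, qa_pass, reindex, standup.

audit, handoff, load_test, qa_pass, reindex, standup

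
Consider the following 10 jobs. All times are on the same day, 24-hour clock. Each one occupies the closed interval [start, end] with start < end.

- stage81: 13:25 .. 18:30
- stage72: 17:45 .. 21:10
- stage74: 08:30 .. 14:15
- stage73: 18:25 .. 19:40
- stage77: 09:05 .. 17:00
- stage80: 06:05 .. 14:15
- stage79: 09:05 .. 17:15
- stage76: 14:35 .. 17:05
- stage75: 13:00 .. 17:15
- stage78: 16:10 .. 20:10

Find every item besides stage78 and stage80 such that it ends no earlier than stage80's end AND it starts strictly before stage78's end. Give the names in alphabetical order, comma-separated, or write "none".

stage72, stage73, stage74, stage75, stage76, stage77, stage79, stage81

Conditions: its end is no earlier than stage80's end (X.end >= 14:15) AND its start is strictly before stage78's end (X.start < 20:10).
stage72: end 21:10 >= 14:15? ✓; start 17:45 < 20:10? ✓ → yes.
stage73: end 19:40 >= 14:15? ✓; start 18:25 < 20:10? ✓ → yes.
stage74: end 14:15 >= 14:15? ✓; start 08:30 < 20:10? ✓ → yes.
stage75: end 17:15 >= 14:15? ✓; start 13:00 < 20:10? ✓ → yes.
stage76: end 17:05 >= 14:15? ✓; start 14:35 < 20:10? ✓ → yes.
stage77: end 17:00 >= 14:15? ✓; start 09:05 < 20:10? ✓ → yes.
stage79: end 17:15 >= 14:15? ✓; start 09:05 < 20:10? ✓ → yes.
stage81: end 18:30 >= 14:15? ✓; start 13:25 < 20:10? ✓ → yes.
Result: stage72, stage73, stage74, stage75, stage76, stage77, stage79, stage81.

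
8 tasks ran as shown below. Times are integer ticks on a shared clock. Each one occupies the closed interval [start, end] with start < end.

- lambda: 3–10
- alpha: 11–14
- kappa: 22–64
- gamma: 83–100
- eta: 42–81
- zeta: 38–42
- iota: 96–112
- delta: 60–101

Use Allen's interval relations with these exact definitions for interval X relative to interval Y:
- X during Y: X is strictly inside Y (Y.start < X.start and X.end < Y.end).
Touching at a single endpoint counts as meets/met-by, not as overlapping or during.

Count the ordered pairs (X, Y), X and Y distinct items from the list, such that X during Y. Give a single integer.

2

Checking all 56 ordered pairs for relation 'during'; matching pairs in alphabetical order:
(gamma, delta): gamma during delta ✓
(zeta, kappa): zeta during kappa ✓
Count: 2.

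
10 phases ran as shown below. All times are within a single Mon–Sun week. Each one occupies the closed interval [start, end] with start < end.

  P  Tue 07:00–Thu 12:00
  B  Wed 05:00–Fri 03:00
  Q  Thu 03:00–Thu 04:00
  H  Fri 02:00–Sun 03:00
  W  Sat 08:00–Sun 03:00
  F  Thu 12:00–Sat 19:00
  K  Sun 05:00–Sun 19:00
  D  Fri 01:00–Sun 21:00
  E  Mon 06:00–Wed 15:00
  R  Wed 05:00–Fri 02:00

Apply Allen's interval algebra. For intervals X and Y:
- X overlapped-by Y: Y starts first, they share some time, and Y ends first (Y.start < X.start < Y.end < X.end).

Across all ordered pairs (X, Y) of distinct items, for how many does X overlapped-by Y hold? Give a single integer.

Checking all 90 ordered pairs for relation 'overlapped-by'; matching pairs in alphabetical order:
(B, E): B overlapped-by E ✓
(B, P): B overlapped-by P ✓
(D, B): D overlapped-by B ✓
(D, F): D overlapped-by F ✓
(D, R): D overlapped-by R ✓
(F, B): F overlapped-by B ✓
(F, R): F overlapped-by R ✓
(H, B): H overlapped-by B ✓
(H, F): H overlapped-by F ✓
(P, E): P overlapped-by E ✓
(R, E): R overlapped-by E ✓
(R, P): R overlapped-by P ✓
(W, F): W overlapped-by F ✓
Count: 13.

13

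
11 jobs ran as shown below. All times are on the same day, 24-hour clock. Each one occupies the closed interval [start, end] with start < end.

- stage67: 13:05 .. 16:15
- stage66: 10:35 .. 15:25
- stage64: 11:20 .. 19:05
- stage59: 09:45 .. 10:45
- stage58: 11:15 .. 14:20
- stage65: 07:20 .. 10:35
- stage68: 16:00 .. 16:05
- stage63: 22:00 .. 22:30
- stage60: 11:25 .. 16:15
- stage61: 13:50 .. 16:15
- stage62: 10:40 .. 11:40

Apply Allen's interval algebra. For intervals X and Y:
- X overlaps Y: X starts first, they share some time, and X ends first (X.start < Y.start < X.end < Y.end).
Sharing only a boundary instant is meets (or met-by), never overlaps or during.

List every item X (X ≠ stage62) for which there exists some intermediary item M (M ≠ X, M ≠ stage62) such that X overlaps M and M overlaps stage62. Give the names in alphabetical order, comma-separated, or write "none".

stage65

Target stage62 = [10:40, 11:40].
Intermediaries M with M overlaps stage62: stage59.
Via stage59 — items with X overlaps stage59: stage65.
Union: stage65.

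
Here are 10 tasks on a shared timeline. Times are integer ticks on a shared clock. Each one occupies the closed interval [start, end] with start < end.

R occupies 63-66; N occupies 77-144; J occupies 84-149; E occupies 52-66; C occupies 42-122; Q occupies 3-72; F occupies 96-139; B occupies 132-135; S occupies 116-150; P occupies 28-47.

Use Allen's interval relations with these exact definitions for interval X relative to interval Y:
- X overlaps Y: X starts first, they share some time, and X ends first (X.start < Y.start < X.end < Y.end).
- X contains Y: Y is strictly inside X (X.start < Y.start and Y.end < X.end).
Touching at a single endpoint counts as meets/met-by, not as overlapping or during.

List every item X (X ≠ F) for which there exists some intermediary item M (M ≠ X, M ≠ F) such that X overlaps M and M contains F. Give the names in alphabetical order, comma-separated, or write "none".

C, N

Target F = [96, 139].
Intermediaries M with M contains F: J, N.
Via J — items with X overlaps J: C, N.
Via N — items with X overlaps N: C.
Union: C, N.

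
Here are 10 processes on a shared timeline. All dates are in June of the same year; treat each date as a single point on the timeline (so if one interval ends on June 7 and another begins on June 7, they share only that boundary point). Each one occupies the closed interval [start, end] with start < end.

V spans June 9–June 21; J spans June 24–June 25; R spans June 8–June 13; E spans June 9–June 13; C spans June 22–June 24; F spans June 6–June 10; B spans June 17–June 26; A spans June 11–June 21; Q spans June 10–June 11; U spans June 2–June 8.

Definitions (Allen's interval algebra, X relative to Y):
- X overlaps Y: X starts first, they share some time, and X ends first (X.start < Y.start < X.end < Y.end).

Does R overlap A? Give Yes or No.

Yes

R = [June 8, June 13], A = [June 11, June 21].
Actual relation of R to A: overlaps.
Asked whether 'overlaps' holds → Yes.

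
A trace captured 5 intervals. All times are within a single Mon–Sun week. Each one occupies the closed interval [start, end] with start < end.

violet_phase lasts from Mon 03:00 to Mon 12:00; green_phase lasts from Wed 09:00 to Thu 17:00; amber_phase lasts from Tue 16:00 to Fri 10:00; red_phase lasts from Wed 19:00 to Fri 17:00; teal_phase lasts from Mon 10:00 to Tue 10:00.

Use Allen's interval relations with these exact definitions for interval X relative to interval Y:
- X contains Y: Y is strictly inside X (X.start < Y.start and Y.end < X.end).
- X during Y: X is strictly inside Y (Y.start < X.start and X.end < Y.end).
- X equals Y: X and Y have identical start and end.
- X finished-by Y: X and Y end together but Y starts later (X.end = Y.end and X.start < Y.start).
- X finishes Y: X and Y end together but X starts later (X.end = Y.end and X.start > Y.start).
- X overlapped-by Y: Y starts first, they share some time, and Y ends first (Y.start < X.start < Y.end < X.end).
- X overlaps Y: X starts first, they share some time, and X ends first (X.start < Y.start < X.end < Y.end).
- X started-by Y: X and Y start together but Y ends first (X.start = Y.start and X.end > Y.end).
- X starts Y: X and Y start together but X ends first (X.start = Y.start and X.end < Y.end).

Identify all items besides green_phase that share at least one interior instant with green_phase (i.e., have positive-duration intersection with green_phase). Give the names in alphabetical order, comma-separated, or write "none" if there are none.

Target green_phase = [Wed 09:00, Thu 17:00].
amber_phase [Tue 16:00, Fri 10:00] → contains → yes.
red_phase [Wed 19:00, Fri 17:00] → overlapped-by → yes.
teal_phase [Mon 10:00, Tue 10:00] → before → no.
violet_phase [Mon 03:00, Mon 12:00] → before → no.
Result: amber_phase, red_phase.

amber_phase, red_phase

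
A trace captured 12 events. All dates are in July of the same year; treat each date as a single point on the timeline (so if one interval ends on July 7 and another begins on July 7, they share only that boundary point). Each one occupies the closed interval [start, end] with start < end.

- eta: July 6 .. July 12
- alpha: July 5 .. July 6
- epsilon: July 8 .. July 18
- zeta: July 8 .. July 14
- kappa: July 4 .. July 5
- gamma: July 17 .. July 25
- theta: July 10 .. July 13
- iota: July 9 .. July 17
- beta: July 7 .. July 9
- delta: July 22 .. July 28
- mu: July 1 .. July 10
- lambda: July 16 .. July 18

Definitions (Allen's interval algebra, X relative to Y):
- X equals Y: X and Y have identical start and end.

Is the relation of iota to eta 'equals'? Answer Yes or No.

iota = [July 9, July 17], eta = [July 6, July 12].
Actual relation of iota to eta: overlapped-by.
Asked whether 'equals' holds → No.

No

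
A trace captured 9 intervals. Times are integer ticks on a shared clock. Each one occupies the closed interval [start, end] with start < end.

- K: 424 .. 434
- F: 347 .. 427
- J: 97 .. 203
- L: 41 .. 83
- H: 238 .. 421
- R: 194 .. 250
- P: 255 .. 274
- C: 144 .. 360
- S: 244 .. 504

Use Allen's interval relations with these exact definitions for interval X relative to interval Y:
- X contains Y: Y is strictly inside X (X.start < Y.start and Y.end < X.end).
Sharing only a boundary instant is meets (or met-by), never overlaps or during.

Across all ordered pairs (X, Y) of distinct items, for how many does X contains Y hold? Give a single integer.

Checking all 72 ordered pairs for relation 'contains'; matching pairs in alphabetical order:
(C, P): C contains P ✓
(C, R): C contains R ✓
(H, P): H contains P ✓
(S, F): S contains F ✓
(S, K): S contains K ✓
(S, P): S contains P ✓
Count: 6.

6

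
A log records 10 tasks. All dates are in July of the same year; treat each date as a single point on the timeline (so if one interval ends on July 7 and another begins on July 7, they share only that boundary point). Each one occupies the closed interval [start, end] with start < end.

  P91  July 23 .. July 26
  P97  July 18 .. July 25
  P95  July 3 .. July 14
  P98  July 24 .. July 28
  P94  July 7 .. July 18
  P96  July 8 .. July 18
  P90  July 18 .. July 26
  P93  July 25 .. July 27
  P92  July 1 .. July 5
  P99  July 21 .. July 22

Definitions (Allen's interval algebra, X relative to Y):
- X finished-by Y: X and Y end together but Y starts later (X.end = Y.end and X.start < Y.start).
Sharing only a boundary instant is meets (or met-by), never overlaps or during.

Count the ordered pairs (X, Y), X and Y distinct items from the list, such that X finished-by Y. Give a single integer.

Checking all 90 ordered pairs for relation 'finished-by'; matching pairs in alphabetical order:
(P90, P91): P90 finished-by P91 ✓
(P94, P96): P94 finished-by P96 ✓
Count: 2.

2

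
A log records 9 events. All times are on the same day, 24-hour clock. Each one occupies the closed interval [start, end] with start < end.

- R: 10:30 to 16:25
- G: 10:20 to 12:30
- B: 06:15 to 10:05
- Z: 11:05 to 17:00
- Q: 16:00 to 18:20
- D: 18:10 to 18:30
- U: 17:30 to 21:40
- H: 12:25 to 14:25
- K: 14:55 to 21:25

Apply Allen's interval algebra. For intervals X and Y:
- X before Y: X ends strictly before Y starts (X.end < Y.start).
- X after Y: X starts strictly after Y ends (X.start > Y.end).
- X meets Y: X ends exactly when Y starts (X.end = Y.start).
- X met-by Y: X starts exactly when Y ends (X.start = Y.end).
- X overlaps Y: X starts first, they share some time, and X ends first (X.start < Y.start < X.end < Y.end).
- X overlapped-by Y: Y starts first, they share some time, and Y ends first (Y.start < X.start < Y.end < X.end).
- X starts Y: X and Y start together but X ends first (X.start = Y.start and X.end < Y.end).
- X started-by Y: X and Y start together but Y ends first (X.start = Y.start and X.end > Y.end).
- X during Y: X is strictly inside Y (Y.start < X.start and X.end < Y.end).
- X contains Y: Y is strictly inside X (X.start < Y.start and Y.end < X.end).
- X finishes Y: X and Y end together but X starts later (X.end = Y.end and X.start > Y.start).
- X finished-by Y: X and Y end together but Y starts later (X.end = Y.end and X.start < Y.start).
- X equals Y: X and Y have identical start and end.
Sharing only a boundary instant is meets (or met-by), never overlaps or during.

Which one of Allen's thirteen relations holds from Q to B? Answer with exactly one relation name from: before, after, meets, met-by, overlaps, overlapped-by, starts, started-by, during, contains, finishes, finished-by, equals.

after

Q = [16:00, 18:20]; B = [06:15, 10:05].
Compare endpoints: Q.start > B.start, Q.start > B.end, Q.end > B.start, Q.end > B.end.
That pattern is 'after'.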